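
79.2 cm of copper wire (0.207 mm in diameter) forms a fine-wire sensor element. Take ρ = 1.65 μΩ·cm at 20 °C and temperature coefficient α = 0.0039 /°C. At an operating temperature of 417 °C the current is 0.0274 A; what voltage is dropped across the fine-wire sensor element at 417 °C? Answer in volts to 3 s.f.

0.0271 V

ρ = 1.65 μΩ·cm = 1.65×10^-8 Ω·m
A = π(d/2)² = π(1.0350e-04 m)² = 3.365e-08 m²
R₍20₎ = ρL/A = (1.65×10^-8)(0.792)/(3.365e-08) = 0.3883 Ω
R₍417₎ = R₍20₎(1 + αΔT) = 0.3883 × (1 + 0.0039×397) = 0.9895 Ω
V = IR = 0.0274 × 0.9895 = 0.0271 V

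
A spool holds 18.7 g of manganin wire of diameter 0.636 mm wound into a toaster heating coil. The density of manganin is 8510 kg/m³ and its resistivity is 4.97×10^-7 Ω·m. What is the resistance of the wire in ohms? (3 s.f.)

10.8 Ω

A = π(d/2)² = π(3.1800e-04 m)² = 3.1769e-07 m²
L = m/(density·A) = 0.0187/(8510×3.1769e-07) = 6.917 m
R = ρL/A = (4.97×10^-7)(6.917)/(3.1769e-07) = 10.8 Ω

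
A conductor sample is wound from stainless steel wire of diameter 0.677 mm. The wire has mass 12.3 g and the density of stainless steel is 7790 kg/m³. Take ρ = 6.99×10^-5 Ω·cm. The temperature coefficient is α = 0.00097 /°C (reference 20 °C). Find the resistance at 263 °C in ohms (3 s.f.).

ρ = 6.99×10^-5 Ω·cm = 6.99×10^-7 Ω·m
A = π(d/2)² = π(3.3850e-04 m)² = 3.5997e-07 m²
L = m/(density·A) = 0.0123/(7790×3.5997e-07) = 4.386 m
R = ρL/A = (6.99×10^-7)(4.386)/(3.5997e-07) = 8.517 Ω
R(263 °C) = 8.517 × (1 + 0.00097×243) = 10.5 Ω

10.5 Ω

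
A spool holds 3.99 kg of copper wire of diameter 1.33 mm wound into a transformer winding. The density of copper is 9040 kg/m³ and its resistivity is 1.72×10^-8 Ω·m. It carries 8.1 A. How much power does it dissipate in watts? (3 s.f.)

258 W

A = π(d/2)² = π(6.6500e-04 m)² = 1.3893e-06 m²
L = m/(density·A) = 3.99/(9040×1.3893e-06) = 317.7 m
R = ρL/A = (1.72×10^-8)(317.7)/(1.3893e-06) = 3.933 Ω
P = I²R = (8.1)² × 3.933 = 258 W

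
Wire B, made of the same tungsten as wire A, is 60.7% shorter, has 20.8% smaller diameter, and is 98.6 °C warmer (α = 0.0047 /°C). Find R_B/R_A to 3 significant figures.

0.917

R ∝ ρL/d² with ρ ∝ (1+αΔT), so R_B/R_A = (1 − 60.7/100) × (1 − 20.8/100)⁻² × (1 + 0.0047×98.6)
= 0.393 × 1.594 × 1.463 = 0.917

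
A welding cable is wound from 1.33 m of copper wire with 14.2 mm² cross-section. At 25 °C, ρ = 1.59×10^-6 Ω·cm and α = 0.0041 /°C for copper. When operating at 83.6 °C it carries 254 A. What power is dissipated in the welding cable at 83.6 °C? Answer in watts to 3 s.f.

ρ = 1.59×10^-6 Ω·cm = 1.59×10^-8 Ω·m
A = 14.2 mm² = 1.420e-05 m²
R₍25₎ = ρL/A = (1.59×10^-8)(1.33)/(1.420e-05) = 0.001489 Ω
R₍83.6₎ = R₍25₎(1 + αΔT) = 0.001489 × (1 + 0.0041×58.6) = 0.001847 Ω
P = I²R = (254)² × 0.001847 = 119 W

119 W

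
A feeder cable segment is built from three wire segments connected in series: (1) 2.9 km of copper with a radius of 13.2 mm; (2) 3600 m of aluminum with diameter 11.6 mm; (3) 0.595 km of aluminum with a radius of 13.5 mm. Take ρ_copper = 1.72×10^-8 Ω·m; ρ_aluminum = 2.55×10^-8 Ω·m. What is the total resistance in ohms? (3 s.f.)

Seg 1: A = πr² = π(1.3200e-02 m)² = 5.474e-04 m²
R_1 = (1.72×10^-8)(2900)/(5.474e-04) = 0.09112 Ω
Seg 2: A = π(d/2)² = π(5.8000e-03 m)² = 1.057e-04 m²
R_2 = (2.55×10^-8)(3600)/(1.057e-04) = 0.8686 Ω
Seg 3: A = πr² = π(1.3500e-02 m)² = 5.726e-04 m²
R_3 = (2.55×10^-8)(595)/(5.726e-04) = 0.0265 Ω
R_total = R_1 + R_2 + R_3 = 0.986 Ω

0.986 Ω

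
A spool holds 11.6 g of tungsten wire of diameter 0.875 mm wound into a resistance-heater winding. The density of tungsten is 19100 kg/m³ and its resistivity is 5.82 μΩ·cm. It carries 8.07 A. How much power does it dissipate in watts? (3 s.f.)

6.37 W

ρ = 5.82 μΩ·cm = 5.82×10^-8 Ω·m
A = π(d/2)² = π(4.3750e-04 m)² = 6.0132e-07 m²
L = m/(density·A) = 0.0116/(19100×6.0132e-07) = 1.01 m
R = ρL/A = (5.82×10^-8)(1.01)/(6.0132e-07) = 0.09775 Ω
P = I²R = (8.07)² × 0.09775 = 6.37 W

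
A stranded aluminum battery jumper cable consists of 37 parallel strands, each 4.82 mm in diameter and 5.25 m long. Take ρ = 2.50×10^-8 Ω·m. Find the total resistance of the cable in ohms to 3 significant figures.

1.94×10^-4 Ω

A_strand = π(2.4100e-03 m)² = 1.825e-05 m²
R_strand = ρL/A = (2.50×10^-8)(5.25)/(1.825e-05) = 0.007193 Ω
R_total = R_strand/N = 0.007193/37 = 1.94×10^-4 Ω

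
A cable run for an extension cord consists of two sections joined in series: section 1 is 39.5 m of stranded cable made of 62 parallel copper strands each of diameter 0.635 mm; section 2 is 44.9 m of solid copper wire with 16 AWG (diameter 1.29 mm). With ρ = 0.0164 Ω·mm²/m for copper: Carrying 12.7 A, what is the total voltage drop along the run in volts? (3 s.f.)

7.57 V

ρ = 0.0164 Ω·mm²/m = 1.64×10^-8 Ω·m
Section 1: A_strand = π(3.1750e-04)² = 3.167e-07 m²; R₁ = ρL/(N·A_s) = (1.64×10^-8)(39.5)/(62×3.167e-07) = 0.03299 Ω
Section 2: A = π(1.29/2 mm)² = π(6.4500e-04 m)² = 1.307e-06 m²
R₂ = (1.64×10^-8)(44.9)/(1.307e-06) = 0.5634 Ω
R = R₁ + R₂ = 0.5964 Ω
V = IR = 12.7 × 0.5964 = 7.57 V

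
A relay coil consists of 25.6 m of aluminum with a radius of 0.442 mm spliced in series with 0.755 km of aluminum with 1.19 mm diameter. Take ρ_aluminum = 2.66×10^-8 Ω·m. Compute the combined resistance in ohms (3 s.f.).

19.2 Ω

Segment 1: A = πr² = π(4.4200e-04 m)² = 6.138e-07 m²
R₁ = ρL/A = (2.66×10^-8)(25.6)/(6.138e-07) = 1.109 Ω
Segment 2: A = π(d/2)² = π(5.9500e-04 m)² = 1.112e-06 m²
R₂ = (2.66×10^-8)(755)/(1.112e-06) = 18.06 Ω
R = R₁ + R₂ = 19.2 Ω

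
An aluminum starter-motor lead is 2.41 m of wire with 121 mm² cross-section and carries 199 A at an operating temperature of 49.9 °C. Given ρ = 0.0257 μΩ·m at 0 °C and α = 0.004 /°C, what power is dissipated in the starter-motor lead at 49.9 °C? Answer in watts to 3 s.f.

ρ = 0.0257 μΩ·m = 2.57×10^-8 Ω·m
A = 121 mm² = 1.210e-04 m²
R₍0₎ = ρL/A = (2.57×10^-8)(2.41)/(1.210e-04) = 5.119×10^-4 Ω
R₍49.9₎ = R₍0₎(1 + αΔT) = 5.119×10^-4 × (1 + 0.004×49.9) = 6.140×10^-4 Ω
P = I²R = (199)² × 6.140×10^-4 = 24.3 W

24.3 W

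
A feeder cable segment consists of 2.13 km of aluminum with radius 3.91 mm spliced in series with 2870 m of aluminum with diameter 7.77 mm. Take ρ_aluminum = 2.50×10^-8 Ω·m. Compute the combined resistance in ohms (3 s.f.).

2.62 Ω

Segment 1: A = πr² = π(3.9100e-03 m)² = 4.803e-05 m²
R₁ = ρL/A = (2.50×10^-8)(2130)/(4.803e-05) = 1.109 Ω
Segment 2: A = π(d/2)² = π(3.8850e-03 m)² = 4.742e-05 m²
R₂ = (2.50×10^-8)(2870)/(4.742e-05) = 1.513 Ω
R = R₁ + R₂ = 2.62 Ω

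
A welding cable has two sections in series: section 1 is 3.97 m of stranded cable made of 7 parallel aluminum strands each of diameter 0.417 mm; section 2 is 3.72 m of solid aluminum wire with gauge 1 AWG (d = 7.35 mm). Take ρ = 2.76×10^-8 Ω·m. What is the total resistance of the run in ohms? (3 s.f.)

Section 1: A_strand = π(2.0850e-04)² = 1.366e-07 m²; R₁ = ρL/(N·A_s) = (2.76×10^-8)(3.97)/(7×1.366e-07) = 0.1146 Ω
Section 2: A = π(7.35/2 mm)² = π(3.6750e-03 m)² = 4.243e-05 m²
R₂ = (2.76×10^-8)(3.72)/(4.243e-05) = 0.00242 Ω
R = R₁ + R₂ = 0.117 Ω

0.117 Ω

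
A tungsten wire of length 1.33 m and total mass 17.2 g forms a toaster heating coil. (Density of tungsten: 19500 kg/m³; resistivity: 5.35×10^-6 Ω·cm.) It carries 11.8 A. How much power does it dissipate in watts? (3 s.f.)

ρ = 5.35×10^-6 Ω·cm = 5.35×10^-8 Ω·m
A = m/(density·L) = 0.0172/(19500×1.33) = 6.6320e-07 m²
R = ρL/A = (5.35×10^-8)(1.33)/(6.6320e-07) = 0.1073 Ω
P = I²R = (11.8)² × 0.1073 = 14.9 W

14.9 W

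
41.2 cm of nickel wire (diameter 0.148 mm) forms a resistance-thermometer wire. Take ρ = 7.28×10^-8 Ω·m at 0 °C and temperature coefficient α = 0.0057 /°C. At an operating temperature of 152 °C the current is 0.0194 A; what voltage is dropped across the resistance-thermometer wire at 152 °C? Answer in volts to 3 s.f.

A = π(d/2)² = π(7.4000e-05 m)² = 1.720e-08 m²
R₍0₎ = ρL/A = (7.28×10^-8)(0.412)/(1.720e-08) = 1.743 Ω
R₍152₎ = R₍0₎(1 + αΔT) = 1.743 × (1 + 0.0057×152) = 3.254 Ω
V = IR = 0.0194 × 3.254 = 0.0631 V

0.0631 V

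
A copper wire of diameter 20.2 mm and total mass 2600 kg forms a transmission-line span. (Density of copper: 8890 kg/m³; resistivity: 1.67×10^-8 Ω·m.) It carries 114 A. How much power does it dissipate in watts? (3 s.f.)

618 W

A = π(d/2)² = π(1.0100e-02 m)² = 3.2047e-04 m²
L = m/(density·A) = 2600/(8890×3.2047e-04) = 912.6 m
R = ρL/A = (1.67×10^-8)(912.6)/(3.2047e-04) = 0.04756 Ω
P = I²R = (114)² × 0.04756 = 618 W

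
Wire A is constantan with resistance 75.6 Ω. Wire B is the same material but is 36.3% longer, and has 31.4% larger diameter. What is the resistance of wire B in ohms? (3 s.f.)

59.7 Ω

R ∝ L/d², so R_B/R_A = (1 + 36.3/100) × (1 + 31.4/100)⁻²
= 1.363 × 0.5792 = 0.7894
R_B = 0.7894 × 75.6 = 59.7 Ω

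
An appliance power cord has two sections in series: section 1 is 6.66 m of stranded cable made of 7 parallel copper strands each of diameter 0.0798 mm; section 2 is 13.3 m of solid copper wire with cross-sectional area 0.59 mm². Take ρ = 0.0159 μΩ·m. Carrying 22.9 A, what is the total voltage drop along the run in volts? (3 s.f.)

77.5 V

ρ = 0.0159 μΩ·m = 1.59×10^-8 Ω·m
Section 1: A_strand = π(3.9900e-05)² = 5.001e-09 m²; R₁ = ρL/(N·A_s) = (1.59×10^-8)(6.66)/(7×5.001e-09) = 3.025 Ω
Section 2: A = 0.59 mm² = 5.900e-07 m²
R₂ = (1.59×10^-8)(13.3)/(5.900e-07) = 0.3584 Ω
R = R₁ + R₂ = 3.383 Ω
V = IR = 22.9 × 3.383 = 77.5 V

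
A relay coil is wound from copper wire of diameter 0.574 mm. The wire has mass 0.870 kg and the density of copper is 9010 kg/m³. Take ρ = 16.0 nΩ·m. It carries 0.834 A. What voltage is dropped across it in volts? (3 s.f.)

ρ = 16.0 nΩ·m = 1.60×10^-8 Ω·m
A = π(d/2)² = π(2.8700e-04 m)² = 2.5877e-07 m²
L = m/(density·A) = 0.87/(9010×2.5877e-07) = 373.1 m
R = ρL/A = (1.60×10^-8)(373.1)/(2.5877e-07) = 23.07 Ω
V = IR = 0.834 × 23.07 = 19.2 V

19.2 V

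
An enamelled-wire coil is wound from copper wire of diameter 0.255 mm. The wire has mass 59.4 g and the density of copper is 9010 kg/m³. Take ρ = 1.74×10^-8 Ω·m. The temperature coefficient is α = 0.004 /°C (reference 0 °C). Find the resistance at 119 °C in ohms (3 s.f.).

A = π(d/2)² = π(1.2750e-04 m)² = 5.1071e-08 m²
L = m/(density·A) = 0.0594/(9010×5.1071e-08) = 129.1 m
R = ρL/A = (1.74×10^-8)(129.1)/(5.1071e-08) = 43.98 Ω
R(119 °C) = 43.98 × (1 + 0.004×119) = 64.9 Ω

64.9 Ω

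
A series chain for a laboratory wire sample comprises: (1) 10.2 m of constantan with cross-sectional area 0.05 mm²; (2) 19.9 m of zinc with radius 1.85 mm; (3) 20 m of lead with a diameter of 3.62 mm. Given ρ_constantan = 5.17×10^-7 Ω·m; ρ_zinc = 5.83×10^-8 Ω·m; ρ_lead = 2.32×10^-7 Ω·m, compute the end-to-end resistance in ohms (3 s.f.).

Seg 1: A = 0.05 mm² = 5.000e-08 m²
R_1 = (5.17×10^-7)(10.2)/(5.000e-08) = 105.5 Ω
Seg 2: A = πr² = π(1.8500e-03 m)² = 1.075e-05 m²
R_2 = (5.83×10^-8)(19.9)/(1.075e-05) = 0.1079 Ω
Seg 3: A = π(d/2)² = π(1.8100e-03 m)² = 1.029e-05 m²
R_3 = (2.32×10^-7)(20)/(1.029e-05) = 0.4508 Ω
R_total = R_1 + R_2 + R_3 = 106 Ω

106 Ω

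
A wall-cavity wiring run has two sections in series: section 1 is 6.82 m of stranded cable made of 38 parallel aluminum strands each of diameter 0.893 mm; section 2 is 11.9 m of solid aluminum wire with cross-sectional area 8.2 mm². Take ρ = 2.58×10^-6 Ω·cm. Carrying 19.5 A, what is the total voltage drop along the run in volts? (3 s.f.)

ρ = 2.58×10^-6 Ω·cm = 2.58×10^-8 Ω·m
Section 1: A_strand = π(4.4650e-04)² = 6.263e-07 m²; R₁ = ρL/(N·A_s) = (2.58×10^-8)(6.82)/(38×6.263e-07) = 0.007393 Ω
Section 2: A = 8.2 mm² = 8.200e-06 m²
R₂ = (2.58×10^-8)(11.9)/(8.200e-06) = 0.03744 Ω
R = R₁ + R₂ = 0.04483 Ω
V = IR = 19.5 × 0.04483 = 0.874 V

0.874 V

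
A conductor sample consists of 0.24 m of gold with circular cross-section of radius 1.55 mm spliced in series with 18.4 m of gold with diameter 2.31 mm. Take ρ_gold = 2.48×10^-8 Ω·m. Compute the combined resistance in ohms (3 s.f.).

0.110 Ω

Segment 1: A = πr² = π(1.5500e-03 m)² = 7.548e-06 m²
R₁ = ρL/A = (2.48×10^-8)(0.24)/(7.548e-06) = 7.886×10^-4 Ω
Segment 2: A = π(d/2)² = π(1.1550e-03 m)² = 4.191e-06 m²
R₂ = (2.48×10^-8)(18.4)/(4.191e-06) = 0.1089 Ω
R = R₁ + R₂ = 0.110 Ω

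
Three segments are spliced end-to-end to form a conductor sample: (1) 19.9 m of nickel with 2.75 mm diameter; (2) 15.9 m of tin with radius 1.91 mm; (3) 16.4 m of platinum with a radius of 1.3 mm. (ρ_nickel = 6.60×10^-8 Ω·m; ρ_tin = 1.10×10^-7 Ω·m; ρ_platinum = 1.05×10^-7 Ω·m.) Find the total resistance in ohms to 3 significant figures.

0.698 Ω

Seg 1: A = π(d/2)² = π(1.3750e-03 m)² = 5.940e-06 m²
R_1 = (6.60×10^-8)(19.9)/(5.940e-06) = 0.2211 Ω
Seg 2: A = πr² = π(1.9100e-03 m)² = 1.146e-05 m²
R_2 = (1.10×10^-7)(15.9)/(1.146e-05) = 0.1526 Ω
Seg 3: A = πr² = π(1.3000e-03 m)² = 5.309e-06 m²
R_3 = (1.05×10^-7)(16.4)/(5.309e-06) = 0.3243 Ω
R_total = R_1 + R_2 + R_3 = 0.698 Ω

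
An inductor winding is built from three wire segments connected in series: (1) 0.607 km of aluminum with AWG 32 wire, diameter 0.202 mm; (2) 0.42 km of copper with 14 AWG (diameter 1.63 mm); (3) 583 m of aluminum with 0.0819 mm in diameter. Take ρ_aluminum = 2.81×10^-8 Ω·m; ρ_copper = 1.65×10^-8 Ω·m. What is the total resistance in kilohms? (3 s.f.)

Seg 1: A = π(0.202/2 mm)² = π(1.0100e-04 m)² = 3.205e-08 m²
R_1 = (2.81×10^-8)(607)/(3.205e-08) = 532.2 Ω
Seg 2: A = π(1.63/2 mm)² = π(8.1500e-04 m)² = 2.087e-06 m²
R_2 = (1.65×10^-8)(420)/(2.087e-06) = 3.321 Ω
Seg 3: A = π(d/2)² = π(4.0950e-05 m)² = 5.268e-09 m²
R_3 = (2.81×10^-8)(583)/(5.268e-09) = 3110 Ω
R_total = R_1 + R_2 + R_3 = 3.65 kΩ

3.65 kΩ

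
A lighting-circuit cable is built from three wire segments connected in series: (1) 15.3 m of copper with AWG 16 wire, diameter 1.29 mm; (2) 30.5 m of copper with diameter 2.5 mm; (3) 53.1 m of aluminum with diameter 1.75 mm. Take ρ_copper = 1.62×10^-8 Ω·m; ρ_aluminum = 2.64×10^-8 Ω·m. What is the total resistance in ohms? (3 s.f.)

Seg 1: A = π(1.29/2 mm)² = π(6.4500e-04 m)² = 1.307e-06 m²
R_1 = (1.62×10^-8)(15.3)/(1.307e-06) = 0.1896 Ω
Seg 2: A = π(d/2)² = π(1.2500e-03 m)² = 4.909e-06 m²
R_2 = (1.62×10^-8)(30.5)/(4.909e-06) = 0.1007 Ω
Seg 3: A = π(d/2)² = π(8.7500e-04 m)² = 2.405e-06 m²
R_3 = (2.64×10^-8)(53.1)/(2.405e-06) = 0.5828 Ω
R_total = R_1 + R_2 + R_3 = 0.873 Ω

0.873 Ω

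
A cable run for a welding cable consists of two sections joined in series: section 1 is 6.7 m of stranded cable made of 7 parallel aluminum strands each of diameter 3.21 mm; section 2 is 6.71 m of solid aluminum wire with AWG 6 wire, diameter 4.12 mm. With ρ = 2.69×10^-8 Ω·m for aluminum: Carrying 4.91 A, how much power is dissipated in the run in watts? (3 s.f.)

Section 1: A_strand = π(1.6050e-03)² = 8.093e-06 m²; R₁ = ρL/(N·A_s) = (2.69×10^-8)(6.7)/(7×8.093e-06) = 0.003181 Ω
Section 2: A = π(4.12/2 mm)² = π(2.0600e-03 m)² = 1.333e-05 m²
R₂ = (2.69×10^-8)(6.71)/(1.333e-05) = 0.01354 Ω
R = R₁ + R₂ = 0.01672 Ω
P = I²R = (4.91)² × 0.01672 = 0.403 W

0.403 W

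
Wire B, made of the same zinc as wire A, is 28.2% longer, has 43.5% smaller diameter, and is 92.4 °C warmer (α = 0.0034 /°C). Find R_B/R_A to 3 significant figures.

R ∝ ρL/d² with ρ ∝ (1+αΔT), so R_B/R_A = (1 + 28.2/100) × (1 − 43.5/100)⁻² × (1 + 0.0034×92.4)
= 1.282 × 3.133 × 1.314 = 5.28

5.28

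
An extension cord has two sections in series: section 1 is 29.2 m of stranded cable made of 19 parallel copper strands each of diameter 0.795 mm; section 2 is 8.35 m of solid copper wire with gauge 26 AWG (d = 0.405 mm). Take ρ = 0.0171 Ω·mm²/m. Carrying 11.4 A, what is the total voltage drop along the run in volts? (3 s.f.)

ρ = 0.0171 Ω·mm²/m = 1.71×10^-8 Ω·m
Section 1: A_strand = π(3.9750e-04)² = 4.964e-07 m²; R₁ = ρL/(N·A_s) = (1.71×10^-8)(29.2)/(19×4.964e-07) = 0.05294 Ω
Section 2: A = π(0.405/2 mm)² = π(2.0250e-04 m)² = 1.288e-07 m²
R₂ = (1.71×10^-8)(8.35)/(1.288e-07) = 1.108 Ω
R = R₁ + R₂ = 1.161 Ω
V = IR = 11.4 × 1.161 = 13.2 V

13.2 V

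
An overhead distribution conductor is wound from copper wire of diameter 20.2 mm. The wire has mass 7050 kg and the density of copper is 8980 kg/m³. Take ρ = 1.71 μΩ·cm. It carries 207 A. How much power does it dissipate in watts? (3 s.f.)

5600 W

ρ = 1.71 μΩ·cm = 1.71×10^-8 Ω·m
A = π(d/2)² = π(1.0100e-02 m)² = 3.2047e-04 m²
L = m/(density·A) = 7050/(8980×3.2047e-04) = 2450 m
R = ρL/A = (1.71×10^-8)(2450)/(3.2047e-04) = 0.1307 Ω
P = I²R = (207)² × 0.1307 = 5600 W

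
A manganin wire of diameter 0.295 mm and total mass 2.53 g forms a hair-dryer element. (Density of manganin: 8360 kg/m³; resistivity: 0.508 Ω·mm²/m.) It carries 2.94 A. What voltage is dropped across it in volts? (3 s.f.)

ρ = 0.508 Ω·mm²/m = 5.08×10^-7 Ω·m
A = π(d/2)² = π(1.4750e-04 m)² = 6.8349e-08 m²
L = m/(density·A) = 0.00253/(8360×6.8349e-08) = 4.428 m
R = ρL/A = (5.08×10^-7)(4.428)/(6.8349e-08) = 32.91 Ω
V = IR = 2.94 × 32.91 = 96.8 V

96.8 V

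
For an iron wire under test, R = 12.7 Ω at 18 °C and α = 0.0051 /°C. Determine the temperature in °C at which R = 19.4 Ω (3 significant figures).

R = R₀(1 + α(T − T₀)) ⇒ T = T₀ + (R/R₀ − 1)/α
T = 18 + (19.4/12.7 − 1)/0.0051 = 18 + (0.5276)/0.0051 = 121 °C

121 °C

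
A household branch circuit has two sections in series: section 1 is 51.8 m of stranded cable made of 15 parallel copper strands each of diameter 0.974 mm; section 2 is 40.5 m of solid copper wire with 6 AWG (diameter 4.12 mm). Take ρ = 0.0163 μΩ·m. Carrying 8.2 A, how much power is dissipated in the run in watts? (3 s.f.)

8.41 W

ρ = 0.0163 μΩ·m = 1.63×10^-8 Ω·m
Section 1: A_strand = π(4.8700e-04)² = 7.451e-07 m²; R₁ = ρL/(N·A_s) = (1.63×10^-8)(51.8)/(15×7.451e-07) = 0.07555 Ω
Section 2: A = π(4.12/2 mm)² = π(2.0600e-03 m)² = 1.333e-05 m²
R₂ = (1.63×10^-8)(40.5)/(1.333e-05) = 0.04952 Ω
R = R₁ + R₂ = 0.1251 Ω
P = I²R = (8.2)² × 0.1251 = 8.41 W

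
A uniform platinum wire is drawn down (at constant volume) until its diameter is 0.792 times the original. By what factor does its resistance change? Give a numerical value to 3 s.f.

Volume constant ⇒ L' = L/r² with r = 0.792. R' = ρL'/A' = ρ(L/r²)/(πr²d₀²/4) = R/r⁴.
Factor = 2.54

2.54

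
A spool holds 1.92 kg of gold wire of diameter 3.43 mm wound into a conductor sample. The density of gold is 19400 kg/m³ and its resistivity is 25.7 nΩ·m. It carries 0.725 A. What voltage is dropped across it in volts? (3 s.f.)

0.0216 V

ρ = 25.7 nΩ·m = 2.57×10^-8 Ω·m
A = π(d/2)² = π(1.7150e-03 m)² = 9.2401e-06 m²
L = m/(density·A) = 1.92/(19400×9.2401e-06) = 10.71 m
R = ρL/A = (2.57×10^-8)(10.71)/(9.2401e-06) = 0.02979 Ω
V = IR = 0.725 × 0.02979 = 0.0216 V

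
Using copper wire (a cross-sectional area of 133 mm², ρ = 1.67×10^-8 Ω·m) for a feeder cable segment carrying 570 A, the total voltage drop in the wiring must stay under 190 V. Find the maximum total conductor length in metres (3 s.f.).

A = 133 mm² = 1.330e-04 m²
L_max = V_max·A/(1·ρI) = (190)(1.330e-04)/(1.67×10^-8×570) = 2650 m

2650 m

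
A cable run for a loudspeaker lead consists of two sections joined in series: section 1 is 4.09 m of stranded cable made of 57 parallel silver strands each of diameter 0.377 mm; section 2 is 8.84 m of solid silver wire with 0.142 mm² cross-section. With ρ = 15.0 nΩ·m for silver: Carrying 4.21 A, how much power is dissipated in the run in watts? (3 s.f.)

ρ = 15.0 nΩ·m = 1.50×10^-8 Ω·m
Section 1: A_strand = π(1.8850e-04)² = 1.116e-07 m²; R₁ = ρL/(N·A_s) = (1.50×10^-8)(4.09)/(57×1.116e-07) = 0.009642 Ω
Section 2: A = 0.142 mm² = 1.420e-07 m²
R₂ = (1.50×10^-8)(8.84)/(1.420e-07) = 0.9338 Ω
R = R₁ + R₂ = 0.9434 Ω
P = I²R = (4.21)² × 0.9434 = 16.7 W

16.7 W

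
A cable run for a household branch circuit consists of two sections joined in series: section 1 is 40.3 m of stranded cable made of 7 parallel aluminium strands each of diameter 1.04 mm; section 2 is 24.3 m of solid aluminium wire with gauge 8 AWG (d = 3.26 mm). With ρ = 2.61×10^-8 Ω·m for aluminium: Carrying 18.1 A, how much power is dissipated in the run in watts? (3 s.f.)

82.8 W

Section 1: A_strand = π(5.2000e-04)² = 8.495e-07 m²; R₁ = ρL/(N·A_s) = (2.61×10^-8)(40.3)/(7×8.495e-07) = 0.1769 Ω
Section 2: A = π(3.26/2 mm)² = π(1.6300e-03 m)² = 8.347e-06 m²
R₂ = (2.61×10^-8)(24.3)/(8.347e-06) = 0.07598 Ω
R = R₁ + R₂ = 0.2529 Ω
P = I²R = (18.1)² × 0.2529 = 82.8 W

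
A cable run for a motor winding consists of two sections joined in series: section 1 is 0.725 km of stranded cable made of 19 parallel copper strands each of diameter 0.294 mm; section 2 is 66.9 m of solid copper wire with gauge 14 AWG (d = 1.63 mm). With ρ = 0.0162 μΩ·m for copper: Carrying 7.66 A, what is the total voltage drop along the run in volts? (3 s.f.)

73.7 V

ρ = 0.0162 μΩ·m = 1.62×10^-8 Ω·m
Section 1: A_strand = π(1.4700e-04)² = 6.789e-08 m²; R₁ = ρL/(N·A_s) = (1.62×10^-8)(725)/(19×6.789e-08) = 9.106 Ω
Section 2: A = π(1.63/2 mm)² = π(8.1500e-04 m)² = 2.087e-06 m²
R₂ = (1.62×10^-8)(66.9)/(2.087e-06) = 0.5194 Ω
R = R₁ + R₂ = 9.625 Ω
V = IR = 7.66 × 9.625 = 73.7 V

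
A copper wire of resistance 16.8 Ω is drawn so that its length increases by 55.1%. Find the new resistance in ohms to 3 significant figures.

k = 1 + 55.1/100 = 1.551; volume constant ⇒ A' = A/k, so R' = k²R.
R' = 2.406 × 16.8 = 40.4 Ω

40.4 Ω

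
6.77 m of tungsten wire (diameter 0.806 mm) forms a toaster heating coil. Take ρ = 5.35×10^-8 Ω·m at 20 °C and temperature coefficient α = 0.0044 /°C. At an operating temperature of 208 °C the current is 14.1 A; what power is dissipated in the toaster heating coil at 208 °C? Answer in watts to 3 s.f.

258 W

A = π(d/2)² = π(4.0300e-04 m)² = 5.102e-07 m²
R₍20₎ = ρL/A = (5.35×10^-8)(6.77)/(5.102e-07) = 0.7099 Ω
R₍208₎ = R₍20₎(1 + αΔT) = 0.7099 × (1 + 0.0044×188) = 1.297 Ω
P = I²R = (14.1)² × 1.297 = 258 W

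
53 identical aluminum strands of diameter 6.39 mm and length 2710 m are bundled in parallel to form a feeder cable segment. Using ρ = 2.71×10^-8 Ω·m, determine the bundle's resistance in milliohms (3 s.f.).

A_strand = π(3.1950e-03 m)² = 3.207e-05 m²
R_strand = ρL/A = (2.71×10^-8)(2710)/(3.207e-05) = 2.29 Ω
R_total = R_strand/N = 2.29/53 = 43.2 mΩ

43.2 mΩ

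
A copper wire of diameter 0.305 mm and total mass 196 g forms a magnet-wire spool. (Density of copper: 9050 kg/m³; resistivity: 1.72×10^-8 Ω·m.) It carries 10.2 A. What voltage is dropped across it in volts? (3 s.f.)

712 V

A = π(d/2)² = π(1.5250e-04 m)² = 7.3062e-08 m²
L = m/(density·A) = 0.196/(9050×7.3062e-08) = 296.4 m
R = ρL/A = (1.72×10^-8)(296.4)/(7.3062e-08) = 69.78 Ω
V = IR = 10.2 × 69.78 = 712 V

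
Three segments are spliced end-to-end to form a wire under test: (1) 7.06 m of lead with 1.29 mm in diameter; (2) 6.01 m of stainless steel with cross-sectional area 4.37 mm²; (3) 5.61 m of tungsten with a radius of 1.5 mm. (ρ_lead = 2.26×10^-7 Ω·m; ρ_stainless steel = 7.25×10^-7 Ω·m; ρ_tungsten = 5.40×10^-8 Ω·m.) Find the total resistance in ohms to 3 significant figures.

Seg 1: A = π(d/2)² = π(6.4500e-04 m)² = 1.307e-06 m²
R_1 = (2.26×10^-7)(7.06)/(1.307e-06) = 1.221 Ω
Seg 2: A = 4.37 mm² = 4.370e-06 m²
R_2 = (7.25×10^-7)(6.01)/(4.370e-06) = 0.9971 Ω
Seg 3: A = πr² = π(1.5000e-03 m)² = 7.069e-06 m²
R_3 = (5.40×10^-8)(5.61)/(7.069e-06) = 0.04286 Ω
R_total = R_1 + R_2 + R_3 = 2.26 Ω

2.26 Ω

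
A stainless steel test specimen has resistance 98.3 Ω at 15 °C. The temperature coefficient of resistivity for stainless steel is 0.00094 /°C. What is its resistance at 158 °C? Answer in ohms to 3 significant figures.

112 Ω

ΔT = 158 − 15 = 143 °C
R = R₀(1 + αΔT) = 98.3 × (1 + 0.00094×143) = 98.3 × 1.134 = 112 Ω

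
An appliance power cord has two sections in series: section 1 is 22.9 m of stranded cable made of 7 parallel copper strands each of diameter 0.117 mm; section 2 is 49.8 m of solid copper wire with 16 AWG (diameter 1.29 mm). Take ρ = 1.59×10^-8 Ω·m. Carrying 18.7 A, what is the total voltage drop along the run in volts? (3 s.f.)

102 V

Section 1: A_strand = π(5.8500e-05)² = 1.075e-08 m²; R₁ = ρL/(N·A_s) = (1.59×10^-8)(22.9)/(7×1.075e-08) = 4.838 Ω
Section 2: A = π(1.29/2 mm)² = π(6.4500e-04 m)² = 1.307e-06 m²
R₂ = (1.59×10^-8)(49.8)/(1.307e-06) = 0.6058 Ω
R = R₁ + R₂ = 5.444 Ω
V = IR = 18.7 × 5.444 = 102 V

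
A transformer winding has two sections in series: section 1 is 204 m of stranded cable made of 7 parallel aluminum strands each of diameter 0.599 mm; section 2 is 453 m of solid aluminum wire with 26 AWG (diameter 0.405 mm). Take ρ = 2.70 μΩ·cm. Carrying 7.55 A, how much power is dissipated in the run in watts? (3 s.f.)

ρ = 2.70 μΩ·cm = 2.70×10^-8 Ω·m
Section 1: A_strand = π(2.9950e-04)² = 2.818e-07 m²; R₁ = ρL/(N·A_s) = (2.70×10^-8)(204)/(7×2.818e-07) = 2.792 Ω
Section 2: A = π(0.405/2 mm)² = π(2.0250e-04 m)² = 1.288e-07 m²
R₂ = (2.70×10^-8)(453)/(1.288e-07) = 94.94 Ω
R = R₁ + R₂ = 97.74 Ω
P = I²R = (7.55)² × 97.74 = 5570 W

5570 W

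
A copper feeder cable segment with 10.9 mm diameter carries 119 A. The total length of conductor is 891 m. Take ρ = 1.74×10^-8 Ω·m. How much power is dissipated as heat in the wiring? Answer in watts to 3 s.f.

2350 W

A = π(d/2)² = π(5.4500e-03 m)² = 9.331e-05 m²
R = ρL/A = (1.74×10^-8)(891)/(9.331e-05) = 0.1661 Ω
P = I²R = (119)² × 0.1661 = 2350 W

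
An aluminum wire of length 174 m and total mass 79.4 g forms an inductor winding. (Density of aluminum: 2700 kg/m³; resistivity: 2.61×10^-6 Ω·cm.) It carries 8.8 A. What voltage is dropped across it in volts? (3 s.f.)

ρ = 2.61×10^-6 Ω·cm = 2.61×10^-8 Ω·m
A = m/(density·L) = 0.0794/(2700×174) = 1.6901e-07 m²
R = ρL/A = (2.61×10^-8)(174)/(1.6901e-07) = 26.87 Ω
V = IR = 8.8 × 26.87 = 236 V

236 V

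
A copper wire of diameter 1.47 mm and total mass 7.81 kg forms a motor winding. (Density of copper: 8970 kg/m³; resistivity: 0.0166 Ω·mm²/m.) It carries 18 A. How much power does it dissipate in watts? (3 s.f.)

1630 W

ρ = 0.0166 Ω·mm²/m = 1.66×10^-8 Ω·m
A = π(d/2)² = π(7.3500e-04 m)² = 1.6972e-06 m²
L = m/(density·A) = 7.81/(8970×1.6972e-06) = 513 m
R = ρL/A = (1.66×10^-8)(513)/(1.6972e-06) = 5.018 Ω
P = I²R = (18)² × 5.018 = 1630 W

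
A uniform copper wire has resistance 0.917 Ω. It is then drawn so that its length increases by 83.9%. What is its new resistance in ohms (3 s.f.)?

k = 1 + 83.9/100 = 1.839; volume constant ⇒ A' = A/k, so R' = k²R.
R' = 3.382 × 0.917 = 3.10 Ω

3.10 Ω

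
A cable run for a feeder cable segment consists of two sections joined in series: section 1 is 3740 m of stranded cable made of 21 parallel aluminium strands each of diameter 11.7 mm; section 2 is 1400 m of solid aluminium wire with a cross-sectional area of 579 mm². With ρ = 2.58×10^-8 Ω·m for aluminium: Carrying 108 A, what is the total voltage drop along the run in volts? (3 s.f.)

11.4 V

Section 1: A_strand = π(5.8500e-03)² = 1.075e-04 m²; R₁ = ρL/(N·A_s) = (2.58×10^-8)(3740)/(21×1.075e-04) = 0.04274 Ω
Section 2: A = 579 mm² = 5.790e-04 m²
R₂ = (2.58×10^-8)(1400)/(5.790e-04) = 0.06238 Ω
R = R₁ + R₂ = 0.1051 Ω
V = IR = 108 × 0.1051 = 11.4 V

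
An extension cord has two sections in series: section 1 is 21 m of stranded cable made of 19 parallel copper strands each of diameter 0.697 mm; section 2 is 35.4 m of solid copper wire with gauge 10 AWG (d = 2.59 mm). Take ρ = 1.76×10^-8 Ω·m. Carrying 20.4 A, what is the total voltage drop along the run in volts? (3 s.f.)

3.45 V

Section 1: A_strand = π(3.4850e-04)² = 3.816e-07 m²; R₁ = ρL/(N·A_s) = (1.76×10^-8)(21)/(19×3.816e-07) = 0.05098 Ω
Section 2: A = π(2.59/2 mm)² = π(1.2950e-03 m)² = 5.269e-06 m²
R₂ = (1.76×10^-8)(35.4)/(5.269e-06) = 0.1183 Ω
R = R₁ + R₂ = 0.1692 Ω
V = IR = 20.4 × 0.1692 = 3.45 V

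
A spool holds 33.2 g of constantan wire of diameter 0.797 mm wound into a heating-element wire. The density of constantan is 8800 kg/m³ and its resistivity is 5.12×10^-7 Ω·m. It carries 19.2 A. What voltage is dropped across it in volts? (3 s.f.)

A = π(d/2)² = π(3.9850e-04 m)² = 4.9889e-07 m²
L = m/(density·A) = 0.0332/(8800×4.9889e-07) = 7.562 m
R = ρL/A = (5.12×10^-7)(7.562)/(4.9889e-07) = 7.761 Ω
V = IR = 19.2 × 7.761 = 149 V

149 V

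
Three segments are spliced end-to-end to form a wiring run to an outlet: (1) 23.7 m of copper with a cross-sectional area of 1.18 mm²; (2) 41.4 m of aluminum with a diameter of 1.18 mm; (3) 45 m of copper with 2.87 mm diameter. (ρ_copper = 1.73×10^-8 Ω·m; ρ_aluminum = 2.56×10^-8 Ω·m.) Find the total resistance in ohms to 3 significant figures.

Seg 1: A = 1.18 mm² = 1.180e-06 m²
R_1 = (1.73×10^-8)(23.7)/(1.180e-06) = 0.3475 Ω
Seg 2: A = π(d/2)² = π(5.9000e-04 m)² = 1.094e-06 m²
R_2 = (2.56×10^-8)(41.4)/(1.094e-06) = 0.9691 Ω
Seg 3: A = π(d/2)² = π(1.4350e-03 m)² = 6.469e-06 m²
R_3 = (1.73×10^-8)(45)/(6.469e-06) = 0.1203 Ω
R_total = R_1 + R_2 + R_3 = 1.44 Ω

1.44 Ω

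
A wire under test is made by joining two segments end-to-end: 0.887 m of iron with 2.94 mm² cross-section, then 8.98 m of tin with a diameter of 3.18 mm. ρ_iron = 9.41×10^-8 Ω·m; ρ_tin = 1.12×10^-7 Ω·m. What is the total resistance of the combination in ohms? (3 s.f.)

0.155 Ω

Segment 1: A = 2.94 mm² = 2.940e-06 m²
R₁ = ρL/A = (9.41×10^-8)(0.887)/(2.940e-06) = 0.02839 Ω
Segment 2: A = π(d/2)² = π(1.5900e-03 m)² = 7.942e-06 m²
R₂ = (1.12×10^-7)(8.98)/(7.942e-06) = 0.1266 Ω
R = R₁ + R₂ = 0.155 Ω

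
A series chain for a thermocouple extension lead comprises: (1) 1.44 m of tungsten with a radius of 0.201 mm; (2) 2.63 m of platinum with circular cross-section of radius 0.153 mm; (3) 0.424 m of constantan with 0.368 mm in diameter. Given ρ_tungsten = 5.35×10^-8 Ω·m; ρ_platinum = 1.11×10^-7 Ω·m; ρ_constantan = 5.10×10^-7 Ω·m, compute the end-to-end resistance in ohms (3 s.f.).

Seg 1: A = πr² = π(2.0100e-04 m)² = 1.269e-07 m²
R_1 = (5.35×10^-8)(1.44)/(1.269e-07) = 0.607 Ω
Seg 2: A = πr² = π(1.5300e-04 m)² = 7.354e-08 m²
R_2 = (1.11×10^-7)(2.63)/(7.354e-08) = 3.97 Ω
Seg 3: A = π(d/2)² = π(1.8400e-04 m)² = 1.064e-07 m²
R_3 = (5.10×10^-7)(0.424)/(1.064e-07) = 2.033 Ω
R_total = R_1 + R_2 + R_3 = 6.61 Ω

6.61 Ω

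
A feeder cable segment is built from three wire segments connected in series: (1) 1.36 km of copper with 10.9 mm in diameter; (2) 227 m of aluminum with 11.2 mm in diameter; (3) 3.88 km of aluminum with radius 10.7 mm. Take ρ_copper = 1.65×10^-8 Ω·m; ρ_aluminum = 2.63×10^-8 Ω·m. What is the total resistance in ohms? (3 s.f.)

0.585 Ω

Seg 1: A = π(d/2)² = π(5.4500e-03 m)² = 9.331e-05 m²
R_1 = (1.65×10^-8)(1360)/(9.331e-05) = 0.2405 Ω
Seg 2: A = π(d/2)² = π(5.6000e-03 m)² = 9.852e-05 m²
R_2 = (2.63×10^-8)(227)/(9.852e-05) = 0.0606 Ω
Seg 3: A = πr² = π(1.0700e-02 m)² = 3.597e-04 m²
R_3 = (2.63×10^-8)(3880)/(3.597e-04) = 0.2837 Ω
R_total = R_1 + R_2 + R_3 = 0.585 Ω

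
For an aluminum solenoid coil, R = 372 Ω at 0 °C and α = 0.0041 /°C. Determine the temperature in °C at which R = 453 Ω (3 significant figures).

53.1 °C

R = R₀(1 + α(T − T₀)) ⇒ T = T₀ + (R/R₀ − 1)/α
T = 0 + (453/372 − 1)/0.0041 = 0 + (0.2177)/0.0041 = 53.1 °C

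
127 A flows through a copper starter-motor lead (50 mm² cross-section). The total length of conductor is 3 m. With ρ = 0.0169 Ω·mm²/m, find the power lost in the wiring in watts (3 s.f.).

16.4 W

ρ = 0.0169 Ω·mm²/m = 1.69×10^-8 Ω·m
A = 50 mm² = 5.000e-05 m²
R = ρL/A = (1.69×10^-8)(3)/(5.000e-05) = 0.001014 Ω
P = I²R = (127)² × 0.001014 = 16.4 W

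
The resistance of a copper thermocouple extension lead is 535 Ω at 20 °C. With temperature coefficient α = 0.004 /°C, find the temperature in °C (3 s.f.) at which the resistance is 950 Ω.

214 °C

R = R₀(1 + α(T − T₀)) ⇒ T = T₀ + (R/R₀ − 1)/α
T = 20 + (950/535 − 1)/0.004 = 20 + (0.7757)/0.004 = 214 °C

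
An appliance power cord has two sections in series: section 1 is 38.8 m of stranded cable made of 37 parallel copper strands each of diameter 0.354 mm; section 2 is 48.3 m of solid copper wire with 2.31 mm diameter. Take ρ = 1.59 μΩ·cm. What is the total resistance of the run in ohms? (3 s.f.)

ρ = 1.59 μΩ·cm = 1.59×10^-8 Ω·m
Section 1: A_strand = π(1.7700e-04)² = 9.842e-08 m²; R₁ = ρL/(N·A_s) = (1.59×10^-8)(38.8)/(37×9.842e-08) = 0.1694 Ω
Section 2: A = π(d/2)² = π(1.1550e-03 m)² = 4.191e-06 m²
R₂ = (1.59×10^-8)(48.3)/(4.191e-06) = 0.1832 Ω
R = R₁ + R₂ = 0.353 Ω

0.353 Ω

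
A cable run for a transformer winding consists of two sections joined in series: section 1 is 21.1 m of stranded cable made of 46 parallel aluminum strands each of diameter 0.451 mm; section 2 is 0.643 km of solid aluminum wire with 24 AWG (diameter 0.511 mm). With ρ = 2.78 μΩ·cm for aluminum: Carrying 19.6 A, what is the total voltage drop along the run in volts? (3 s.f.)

1710 V

ρ = 2.78 μΩ·cm = 2.78×10^-8 Ω·m
Section 1: A_strand = π(2.2550e-04)² = 1.598e-07 m²; R₁ = ρL/(N·A_s) = (2.78×10^-8)(21.1)/(46×1.598e-07) = 0.07982 Ω
Section 2: A = π(0.511/2 mm)² = π(2.5550e-04 m)² = 2.051e-07 m²
R₂ = (2.78×10^-8)(643)/(2.051e-07) = 87.16 Ω
R = R₁ + R₂ = 87.24 Ω
V = IR = 19.6 × 87.24 = 1710 V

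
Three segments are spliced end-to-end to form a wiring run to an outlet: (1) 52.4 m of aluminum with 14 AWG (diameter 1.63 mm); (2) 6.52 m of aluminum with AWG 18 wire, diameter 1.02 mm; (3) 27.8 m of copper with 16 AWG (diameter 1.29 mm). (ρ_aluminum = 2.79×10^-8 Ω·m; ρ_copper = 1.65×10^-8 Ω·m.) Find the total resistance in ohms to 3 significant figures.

1.27 Ω

Seg 1: A = π(1.63/2 mm)² = π(8.1500e-04 m)² = 2.087e-06 m²
R_1 = (2.79×10^-8)(52.4)/(2.087e-06) = 0.7006 Ω
Seg 2: A = π(1.02/2 mm)² = π(5.1000e-04 m)² = 8.171e-07 m²
R_2 = (2.79×10^-8)(6.52)/(8.171e-07) = 0.2226 Ω
Seg 3: A = π(1.29/2 mm)² = π(6.4500e-04 m)² = 1.307e-06 m²
R_3 = (1.65×10^-8)(27.8)/(1.307e-06) = 0.351 Ω
R_total = R_1 + R_2 + R_3 = 1.27 Ω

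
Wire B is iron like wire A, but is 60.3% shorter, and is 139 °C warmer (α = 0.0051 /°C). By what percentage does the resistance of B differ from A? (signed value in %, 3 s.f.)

-32.2%

R ∝ ρL/d² with ρ ∝ (1+αΔT), so R_B/R_A = (1 − 60.3/100) × (1 + 0.0051×139)
= 0.397 × 1.709 = 0.6784
(R_B − R_A)/R_A = 0.6784 − 1 = -32.2%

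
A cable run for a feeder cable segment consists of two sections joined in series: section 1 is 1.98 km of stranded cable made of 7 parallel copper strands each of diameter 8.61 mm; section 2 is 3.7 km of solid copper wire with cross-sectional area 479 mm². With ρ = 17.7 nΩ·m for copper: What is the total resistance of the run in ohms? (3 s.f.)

0.223 Ω

ρ = 17.7 nΩ·m = 1.77×10^-8 Ω·m
Section 1: A_strand = π(4.3050e-03)² = 5.822e-05 m²; R₁ = ρL/(N·A_s) = (1.77×10^-8)(1980)/(7×5.822e-05) = 0.08599 Ω
Section 2: A = 479 mm² = 4.790e-04 m²
R₂ = (1.77×10^-8)(3700)/(4.790e-04) = 0.1367 Ω
R = R₁ + R₂ = 0.223 Ω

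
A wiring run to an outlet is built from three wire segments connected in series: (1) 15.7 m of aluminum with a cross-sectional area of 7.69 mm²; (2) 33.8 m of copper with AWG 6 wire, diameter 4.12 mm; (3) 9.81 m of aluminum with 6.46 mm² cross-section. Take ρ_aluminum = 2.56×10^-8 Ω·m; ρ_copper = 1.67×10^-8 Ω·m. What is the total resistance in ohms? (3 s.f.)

0.133 Ω

Seg 1: A = 7.69 mm² = 7.690e-06 m²
R_1 = (2.56×10^-8)(15.7)/(7.690e-06) = 0.05227 Ω
Seg 2: A = π(4.12/2 mm)² = π(2.0600e-03 m)² = 1.333e-05 m²
R_2 = (1.67×10^-8)(33.8)/(1.333e-05) = 0.04234 Ω
Seg 3: A = 6.46 mm² = 6.460e-06 m²
R_3 = (2.56×10^-8)(9.81)/(6.460e-06) = 0.03888 Ω
R_total = R_1 + R_2 + R_3 = 0.133 Ω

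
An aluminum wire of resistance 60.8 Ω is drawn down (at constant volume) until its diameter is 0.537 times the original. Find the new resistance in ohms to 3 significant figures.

731 Ω

Volume constant ⇒ L' = L/r² with r = 0.537. R' = ρL'/A' = ρ(L/r²)/(πr²d₀²/4) = R/r⁴.
R' = 12.03 × 60.8 = 731 Ω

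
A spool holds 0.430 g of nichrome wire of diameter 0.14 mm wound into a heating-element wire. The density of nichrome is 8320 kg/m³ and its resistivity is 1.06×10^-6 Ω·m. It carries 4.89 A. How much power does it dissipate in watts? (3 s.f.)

5530 W

A = π(d/2)² = π(7.0000e-05 m)² = 1.5394e-08 m²
L = m/(density·A) = 4.300×10^-4/(8320×1.5394e-08) = 3.357 m
R = ρL/A = (1.06×10^-6)(3.357)/(1.5394e-08) = 231.2 Ω
P = I²R = (4.89)² × 231.2 = 5530 W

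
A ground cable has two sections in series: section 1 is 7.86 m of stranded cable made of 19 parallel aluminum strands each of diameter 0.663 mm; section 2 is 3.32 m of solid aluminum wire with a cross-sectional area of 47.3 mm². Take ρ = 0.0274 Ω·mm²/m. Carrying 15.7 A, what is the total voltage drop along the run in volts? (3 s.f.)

ρ = 0.0274 Ω·mm²/m = 2.74×10^-8 Ω·m
Section 1: A_strand = π(3.3150e-04)² = 3.452e-07 m²; R₁ = ρL/(N·A_s) = (2.74×10^-8)(7.86)/(19×3.452e-07) = 0.03283 Ω
Section 2: A = 47.3 mm² = 4.730e-05 m²
R₂ = (2.74×10^-8)(3.32)/(4.730e-05) = 0.001923 Ω
R = R₁ + R₂ = 0.03476 Ω
V = IR = 15.7 × 0.03476 = 0.546 V

0.546 V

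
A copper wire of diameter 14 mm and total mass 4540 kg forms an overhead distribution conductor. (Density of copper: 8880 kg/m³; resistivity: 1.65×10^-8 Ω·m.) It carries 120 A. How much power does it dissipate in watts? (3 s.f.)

5130 W

A = π(d/2)² = π(7.0000e-03 m)² = 1.5394e-04 m²
L = m/(density·A) = 4540/(8880×1.5394e-04) = 3321 m
R = ρL/A = (1.65×10^-8)(3321)/(1.5394e-04) = 0.356 Ω
P = I²R = (120)² × 0.356 = 5130 W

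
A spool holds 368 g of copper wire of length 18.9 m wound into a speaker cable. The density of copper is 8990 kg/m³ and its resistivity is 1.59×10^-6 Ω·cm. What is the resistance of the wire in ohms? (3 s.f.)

ρ = 1.59×10^-6 Ω·cm = 1.59×10^-8 Ω·m
A = m/(density·L) = 0.368/(8990×18.9) = 2.1658e-06 m²
R = ρL/A = (1.59×10^-8)(18.9)/(2.1658e-06) = 0.139 Ω

0.139 Ω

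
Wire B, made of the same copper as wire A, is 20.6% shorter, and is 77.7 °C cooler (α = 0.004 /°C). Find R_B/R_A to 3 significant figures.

0.547

R ∝ ρL/d² with ρ ∝ (1+αΔT), so R_B/R_A = (1 − 20.6/100) × (1 − 0.004×77.7)
= 0.794 × 0.6892 = 0.547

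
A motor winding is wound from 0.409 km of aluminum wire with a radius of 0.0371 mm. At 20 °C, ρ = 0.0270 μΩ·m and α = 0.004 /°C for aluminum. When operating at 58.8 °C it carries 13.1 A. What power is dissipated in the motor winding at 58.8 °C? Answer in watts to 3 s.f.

5.06×10^5 W

ρ = 0.0270 μΩ·m = 2.70×10^-8 Ω·m
A = πr² = π(3.7100e-05 m)² = 4.324e-09 m²
R₍20₎ = ρL/A = (2.70×10^-8)(409)/(4.324e-09) = 2554 Ω
R₍58.8₎ = R₍20₎(1 + αΔT) = 2554 × (1 + 0.004×38.8) = 2950 Ω
P = I²R = (13.1)² × 2950 = 5.06×10^5 W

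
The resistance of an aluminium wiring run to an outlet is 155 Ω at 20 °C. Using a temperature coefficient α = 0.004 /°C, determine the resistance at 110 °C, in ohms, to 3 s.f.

211 Ω

ΔT = 110 − 20 = 90 °C
R = R₀(1 + αΔT) = 155 × (1 + 0.004×90) = 155 × 1.36 = 211 Ω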